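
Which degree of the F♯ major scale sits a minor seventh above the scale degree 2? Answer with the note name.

F#

The scale is F♯ G♯ A♯ B C♯ D♯ E♯.
The scale degree 2 is G♯; a minor seventh above that is F♯ — scale degree 1.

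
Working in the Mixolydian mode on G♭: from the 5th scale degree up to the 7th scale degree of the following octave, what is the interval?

m10

The scale runs G♭ A♭ B♭ C♭ D♭ E♭ F♭.
5th scale degree = D♭; 7th degree (up an octave) = F♭.
D♭ up to F♭ is 15 semitones, a half step narrower than a major tenth, so the interval is minor.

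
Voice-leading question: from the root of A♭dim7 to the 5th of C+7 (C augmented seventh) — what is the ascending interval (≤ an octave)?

augmented seventh

The root of A♭dim7 is A♭; the 5th of C+7 (C augmented seventh) is G♯.
7 letter names make it a seventh; at 12 semitones (a half step wider than major) the quality is augmented.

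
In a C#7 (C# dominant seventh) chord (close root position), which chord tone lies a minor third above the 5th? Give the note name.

C# dominant seventh is spelled C#–E#–G#–B.
The 5th is G#. A minor third above G# is B.
B is the chord's 7th.

B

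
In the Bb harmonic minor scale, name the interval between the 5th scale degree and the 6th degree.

Bb harmonic minor: Bb C Db Eb F Gb A.
So we need the interval from F up to Gb.
From F to Gb: 1 semitone over a second = minor.

minor second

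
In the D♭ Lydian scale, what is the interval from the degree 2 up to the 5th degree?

The scale runs D♭ E♭ F G A♭ B♭ C.
Degree 2 = E♭; degree 5 = A♭.
Counting 4 letters and 5 half steps from E♭ gives a perfect fourth.

P4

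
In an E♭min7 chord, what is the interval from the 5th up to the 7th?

minor 3rd

E♭ minor seventh is spelled E♭-G♭-B♭-D♭.
That puts B♭ below D♭.
3 letter names make it a third; at 3 semitones (a half step narrower than major) the quality is minor.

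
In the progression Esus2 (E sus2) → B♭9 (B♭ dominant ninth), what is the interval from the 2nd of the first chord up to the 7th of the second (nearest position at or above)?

diminished third

The 2nd of Esus2 (E sus2) is F♯; the 7th of B♭9 (B♭ dominant ninth) is A♭.
3 letter names make it a third; at 2 semitones (a whole step narrower than major) the quality is diminished.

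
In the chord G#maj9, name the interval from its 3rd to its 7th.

Spelling the chord: G#–B#–D#–F##–A#.
The 3rd is B# and the 7th is F##.
Counting 5 letters and 7 half steps from B# gives a perfect fifth.

perfect fifth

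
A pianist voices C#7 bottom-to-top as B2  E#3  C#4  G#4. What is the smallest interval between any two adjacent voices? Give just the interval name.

augmented 4th

Adjacent intervals: B2→E#3 = augmented fourth; E#3→C#4 = minor sixth; C#4→G#4 = perfect fifth.
The smallest is B2 to E#3, an augmented fourth (6 semitones).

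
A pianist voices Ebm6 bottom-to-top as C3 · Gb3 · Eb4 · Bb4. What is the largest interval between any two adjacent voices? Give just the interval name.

major 6th

Adjacent intervals: C3→Gb3 = diminished fifth; Gb3→Eb4 = major sixth; Eb4→Bb4 = perfect fifth.
The largest is Gb3 to Eb4, a major sixth (9 semitones).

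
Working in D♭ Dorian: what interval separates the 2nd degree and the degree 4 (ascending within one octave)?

m3

Spelling D♭ Dorian: D♭ E♭ F♭ G♭ A♭ B♭ C♭.
The 2nd degree is E♭ and the scale degree 4 is G♭.
From E♭ to G♭: 3 semitones over a third = minor.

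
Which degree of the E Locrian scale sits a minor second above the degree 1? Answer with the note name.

F

The scale is E F G A Bb C D.
The degree 1 is E; a minor second above that is F — scale degree 2.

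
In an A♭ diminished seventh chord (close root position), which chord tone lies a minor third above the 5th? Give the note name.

A♭dim7 (A♭ diminished seventh) is spelled A♭-C♭-E𝄫-G𝄫.
The 5th is E𝄫. A minor third above E𝄫 is G𝄫.
G𝄫 is the chord's 7th.

Gbb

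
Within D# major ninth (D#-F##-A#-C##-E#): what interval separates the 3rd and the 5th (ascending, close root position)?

m3

3rd = F##; 5th = A#.
3 letter names make it a third; at 3 semitones (a half step narrower than major) the quality is minor.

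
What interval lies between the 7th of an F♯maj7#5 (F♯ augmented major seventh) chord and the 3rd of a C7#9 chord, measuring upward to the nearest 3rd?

The 7th of F♯maj7#5 (F♯ augmented major seventh) is E♯; the 3rd of C7#9 is E.
From E♯ to E: 11 semitones over an octave = diminished.

diminished octave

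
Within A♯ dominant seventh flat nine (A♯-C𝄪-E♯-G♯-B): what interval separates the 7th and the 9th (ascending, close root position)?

minor third

That puts G♯ below B.
From G♯ to B: 3 semitones over a third = minor.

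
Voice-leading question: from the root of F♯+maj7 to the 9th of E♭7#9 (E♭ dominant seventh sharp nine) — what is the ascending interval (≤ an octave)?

The root of F♯+maj7 is F♯; the 9th of E♭7#9 (E♭ dominant seventh sharp nine) is F♯.
From F♯ to F♯ is 0 semitones, exactly the perfect unison.

perfect unison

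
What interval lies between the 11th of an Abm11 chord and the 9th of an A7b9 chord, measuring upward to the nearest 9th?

major 6th

Abm11 has Db as its 11th, and A7b9 has Bb as its 9th.
From Db to Bb is 9 semitones, exactly the major sixth.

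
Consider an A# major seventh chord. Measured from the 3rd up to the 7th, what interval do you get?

P5

The chord tones of A#M7 (A# major seventh) are A#–C##–E#–G##.
So we need the interval from C## up to G##.
From C## to G## is 7 semitones, exactly the perfect fifth.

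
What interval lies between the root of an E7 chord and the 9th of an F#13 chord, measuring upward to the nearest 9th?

major third

The root of E7 is E; the 9th of F#13 is G#.
E up to G# spans 3 letter names and 4 semitones — a major third.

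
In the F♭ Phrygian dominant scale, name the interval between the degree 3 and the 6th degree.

Spelling the F♭ Phrygian dominant scale: F♭ G𝄫 A♭ B𝄫 C♭ D𝄫 E𝄫.
That puts A♭ below D𝄫.
A♭ up to D𝄫 is 4 semitones, a half step narrower than a perfect fourth, so the interval is diminished.

diminished fourth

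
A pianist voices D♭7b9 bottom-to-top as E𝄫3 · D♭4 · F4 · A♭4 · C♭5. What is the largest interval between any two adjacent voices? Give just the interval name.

Adjacent intervals: E𝄫3→D♭4 = major seventh; D♭4→F4 = major third; F4→A♭4 = minor third; A♭4→C♭5 = minor third.
The largest is E𝄫3 to D♭4, a major seventh (11 semitones).

M7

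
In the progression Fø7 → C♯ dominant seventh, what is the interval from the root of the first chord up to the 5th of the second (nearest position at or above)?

The root of Fø7 is F; the 5th of C♯ dominant seventh is G♯.
F up to G♯ is 3 semitones, a half step wider than a major second, so the interval is augmented.

augmented second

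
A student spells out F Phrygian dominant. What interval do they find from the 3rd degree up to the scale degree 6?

diminished fourth

F phrygian dominant: F Gb A Bb C Db Eb.
The 3rd degree is A and the scale degree 6 is Db.
From A to Db: 4 semitones over a fourth = diminished.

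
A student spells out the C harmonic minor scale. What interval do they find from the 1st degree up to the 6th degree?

minor 6th

C harmonic minor: C D E♭ F G A♭ B.
So we need the interval from C up to A♭.
From C to A♭: 8 semitones over a sixth = minor.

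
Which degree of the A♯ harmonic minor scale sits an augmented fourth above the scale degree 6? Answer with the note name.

B#

The scale is A♯ B♯ C♯ D♯ E♯ F♯ G𝄪.
The scale degree 6 is F♯; an augmented fourth above that is B♯ — scale degree 2.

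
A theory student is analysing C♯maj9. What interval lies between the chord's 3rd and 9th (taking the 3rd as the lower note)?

minor seventh

The chord tones of C♯maj9 are C♯, E♯, G♯, B♯, D♯.
That puts E♯ below D♯.
E♯ up to D♯ is 10 semitones, a half step narrower than a major seventh, so the interval is minor.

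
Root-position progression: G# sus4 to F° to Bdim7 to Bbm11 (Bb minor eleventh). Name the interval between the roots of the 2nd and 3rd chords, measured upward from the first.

augmented 4th

The roots are F and B.
4 letter names make it a fourth; at 6 semitones (a half step wider than perfect) the quality is augmented.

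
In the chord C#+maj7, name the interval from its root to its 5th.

C#+maj7 (C# augmented major seventh): C#-E#-G##-B#.
So we need the interval from C# up to G##.
5 letter names make it a fifth; at 8 semitones (a half step wider than perfect) the quality is augmented.

A5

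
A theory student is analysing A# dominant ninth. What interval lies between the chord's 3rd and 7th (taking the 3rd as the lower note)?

Spelling the chord: A#, C##, E#, G#, B#.
So we need the interval from C## up to G#.
C## up to G# is 6 semitones, a half step narrower than a perfect fifth, so the interval is diminished.
That tritone between 3rd and 7th is what gives the dominant seventh its pull toward resolution.

diminished 5th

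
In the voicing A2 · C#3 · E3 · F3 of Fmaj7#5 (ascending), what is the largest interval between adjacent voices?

Adjacent intervals: A2→C#3 = major third; C#3→E3 = minor third; E3→F3 = minor second.
The largest is A2 to C#3, a major third (4 semitones).

major 3rd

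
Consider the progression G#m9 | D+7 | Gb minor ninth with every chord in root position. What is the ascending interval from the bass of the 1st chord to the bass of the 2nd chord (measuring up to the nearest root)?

The roots are G# and D.
5 letter names make it a fifth; at 6 semitones (a half step narrower than perfect) the quality is diminished.

diminished fifth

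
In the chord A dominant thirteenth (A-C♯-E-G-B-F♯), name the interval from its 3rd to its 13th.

So we need the interval from C♯ up to F♯.
Counting 11 letters and 17 half steps from C♯ gives a perfect eleventh.

P11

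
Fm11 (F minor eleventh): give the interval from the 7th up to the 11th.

P5

Fm11 (F minor eleventh) is spelled F A♭ C E♭ G B♭.
7th = E♭; 11th = B♭.
E♭ up to B♭ spans 5 letter names and 7 semitones — a perfect fifth.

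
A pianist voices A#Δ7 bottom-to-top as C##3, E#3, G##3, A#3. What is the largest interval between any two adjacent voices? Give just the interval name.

Adjacent intervals: C##3→E#3 = minor third; E#3→G##3 = major third; G##3→A#3 = minor second.
The largest is E#3 to G##3, a major third (4 semitones).

major third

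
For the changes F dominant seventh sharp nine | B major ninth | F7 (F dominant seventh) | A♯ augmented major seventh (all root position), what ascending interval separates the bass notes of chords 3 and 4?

augmented third

The roots are F and A♯.
From F to A♯: 5 semitones over a third = augmented.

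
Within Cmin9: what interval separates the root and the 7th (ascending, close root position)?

m7

Spelling the chord: C, Eb, G, Bb, D.
So we need the interval from C up to Bb.
From C to Bb: 10 semitones over a seventh = minor.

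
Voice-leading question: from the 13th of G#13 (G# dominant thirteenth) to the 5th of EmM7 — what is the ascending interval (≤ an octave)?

The 13th of G#13 (G# dominant thirteenth) is E#; the 5th of EmM7 is B.
5 letter names make it a fifth; at 6 semitones (a half step narrower than perfect) the quality is diminished.

diminished fifth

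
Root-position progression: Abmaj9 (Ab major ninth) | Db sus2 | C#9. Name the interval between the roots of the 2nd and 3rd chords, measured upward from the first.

augmented seventh

The roots are Db and C#.
From Db to C#: 12 semitones over a seventh = augmented.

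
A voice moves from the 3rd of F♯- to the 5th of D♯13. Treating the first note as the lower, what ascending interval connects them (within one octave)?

F♯- has A as its 3rd, and D♯13 has A♯ as its 5th.
From A to A♯: 1 semitone over a unison = augmented.

augmented unison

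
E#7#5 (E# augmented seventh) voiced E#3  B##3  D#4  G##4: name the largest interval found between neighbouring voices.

Adjacent intervals: E#3→B##3 = augmented fifth; B##3→D#4 = diminished third; D#4→G##4 = augmented fourth.
The largest is E#3 to B##3, an augmented fifth (8 semitones).

augmented fifth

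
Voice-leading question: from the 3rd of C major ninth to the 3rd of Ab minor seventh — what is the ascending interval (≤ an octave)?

The 3rd of C major ninth is E; the 3rd of Ab minor seventh is Cb.
E up to Cb is 7 semitones, a whole step narrower than a major sixth, so the interval is diminished.

diminished sixth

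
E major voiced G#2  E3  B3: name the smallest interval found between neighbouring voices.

Adjacent intervals: G#2→E3 = minor sixth; E3→B3 = perfect fifth.
The smallest is E3 to B3, a perfect fifth (7 semitones).

perfect 5th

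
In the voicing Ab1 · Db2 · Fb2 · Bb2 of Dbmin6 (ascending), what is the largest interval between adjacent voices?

Adjacent intervals: Ab1→Db2 = perfect fourth; Db2→Fb2 = minor third; Fb2→Bb2 = augmented fourth.
The largest is Fb2 to Bb2, an augmented fourth (6 semitones).

augmented 4th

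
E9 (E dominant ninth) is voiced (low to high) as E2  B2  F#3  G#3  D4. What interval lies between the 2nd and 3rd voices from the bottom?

Those voices are B2 and F#3.
B up to F# spans 5 letter names and 7 semitones — a perfect fifth.

perfect fifth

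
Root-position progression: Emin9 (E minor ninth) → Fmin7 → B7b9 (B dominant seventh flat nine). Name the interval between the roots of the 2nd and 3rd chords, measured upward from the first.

augmented fourth

The roots are F and B.
From F to B: 6 semitones over a fourth = augmented.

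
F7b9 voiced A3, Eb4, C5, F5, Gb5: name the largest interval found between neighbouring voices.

Adjacent intervals: A3→Eb4 = diminished fifth; Eb4→C5 = major sixth; C5→F5 = perfect fourth; F5→Gb5 = minor second.
The largest is Eb4 to C5, a major sixth (9 semitones).

major sixth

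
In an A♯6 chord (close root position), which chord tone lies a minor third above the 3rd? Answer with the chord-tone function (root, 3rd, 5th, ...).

A♯6 (A♯ major sixth): A♯-C𝄪-E♯-F𝄪.
The 3rd is C𝄪. A minor third above C𝄪 is E♯.
E♯ is the chord's 5th.

5th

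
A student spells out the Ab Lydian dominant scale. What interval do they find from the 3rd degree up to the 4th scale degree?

The scale runs Ab Bb C D Eb F Gb.
The 3rd degree is C and the degree 4 is D.
Counting 2 letters and 2 half steps from C gives a major second.

M2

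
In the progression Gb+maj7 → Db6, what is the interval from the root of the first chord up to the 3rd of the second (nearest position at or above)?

The root of Gb+maj7 is Gb; the 3rd of Db6 is F.
Counting 7 letters and 11 half steps from Gb gives a major seventh.

major seventh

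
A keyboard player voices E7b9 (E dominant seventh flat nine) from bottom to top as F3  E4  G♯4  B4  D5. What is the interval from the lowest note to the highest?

M13

The outer voices are F3 and D5.
From F to D is 21 semitones, exactly the major thirteenth.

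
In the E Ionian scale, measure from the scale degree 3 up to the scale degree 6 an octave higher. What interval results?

The scale runs E F# G# A B C# D#.
So we need the interval from G# up to C#.
From G# to C# is 17 semitones, exactly the perfect eleventh.

P11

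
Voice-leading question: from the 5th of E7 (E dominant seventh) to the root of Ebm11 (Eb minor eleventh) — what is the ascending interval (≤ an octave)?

diminished 4th

E7 (E dominant seventh) has B as its 5th, and Ebm11 (Eb minor eleventh) has Eb as its root.
4 letter names make it a fourth; at 4 semitones (a half step narrower than perfect) the quality is diminished.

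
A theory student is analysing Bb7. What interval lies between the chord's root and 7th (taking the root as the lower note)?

minor seventh

Bb7 is spelled Bb, D, F, Ab.
The root is Bb and the 7th is Ab.
Bb up to Ab is 10 semitones, a half step narrower than a major seventh, so the interval is minor.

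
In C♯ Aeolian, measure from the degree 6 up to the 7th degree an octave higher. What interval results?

The scale runs C♯ D♯ E F♯ G♯ A B.
So we need the interval from A up to B.
Counting 9 letters and 14 half steps from A gives a major ninth.

major ninth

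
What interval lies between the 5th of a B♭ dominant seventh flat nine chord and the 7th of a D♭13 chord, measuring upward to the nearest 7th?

B♭ dominant seventh flat nine has F as its 5th, and D♭13 has C♭ as its 7th.
5 letter names make it a fifth; at 6 semitones (a half step narrower than perfect) the quality is diminished.

diminished 5th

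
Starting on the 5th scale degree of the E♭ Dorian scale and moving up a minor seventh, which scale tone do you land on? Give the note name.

The scale is E♭ F G♭ A♭ B♭ C D♭.
The 5th scale degree is B♭; a minor seventh above that is A♭ — scale degree 4.

Ab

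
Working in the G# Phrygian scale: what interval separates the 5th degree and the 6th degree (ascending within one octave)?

Spelling the G# Phrygian scale: G# A B C# D# E F#.
So we need the interval from D# up to E.
2 letter names make it a second; at 1 semitone (a half step narrower than major) the quality is minor.

m2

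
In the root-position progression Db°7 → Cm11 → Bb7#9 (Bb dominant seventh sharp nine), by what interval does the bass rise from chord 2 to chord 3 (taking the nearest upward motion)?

The roots are C and Bb.
C up to Bb is 10 semitones, a half step narrower than a major seventh, so the interval is minor.

minor seventh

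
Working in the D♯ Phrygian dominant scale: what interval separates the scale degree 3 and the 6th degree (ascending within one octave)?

The scale runs D♯ E F𝄪 G♯ A♯ B C♯.
The scale degree 3 is F𝄪 and the scale degree 6 is B.
F𝄪 up to B is 4 semitones, a half step narrower than a perfect fourth, so the interval is diminished.

diminished 4th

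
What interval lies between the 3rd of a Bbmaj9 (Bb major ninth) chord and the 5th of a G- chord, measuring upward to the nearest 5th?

The 3rd of Bbmaj9 (Bb major ninth) is D; the 5th of G- is D.
Counting 1 letters and 0 half steps from D gives a perfect unison.

P1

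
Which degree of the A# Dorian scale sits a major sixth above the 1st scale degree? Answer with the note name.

F##

The scale is A# B# C# D# E# F## G#.
The 1st scale degree is A#; a major sixth above that is F## — scale degree 6.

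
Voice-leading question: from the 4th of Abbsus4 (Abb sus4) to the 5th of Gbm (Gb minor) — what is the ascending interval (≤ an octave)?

The 4th of Abbsus4 (Abb sus4) is Dbb; the 5th of Gbm (Gb minor) is Db.
1 letter names make it a unison; at 1 semitone (a half step wider than perfect) the quality is augmented.

augmented unison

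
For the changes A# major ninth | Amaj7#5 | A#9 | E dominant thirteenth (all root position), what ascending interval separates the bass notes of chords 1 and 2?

The roots are A# and A.
From A# to A: 11 semitones over an octave = diminished.

diminished octave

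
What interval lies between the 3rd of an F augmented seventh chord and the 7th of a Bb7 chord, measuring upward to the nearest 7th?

d8

F augmented seventh has A as its 3rd, and Bb7 has Ab as its 7th.
From A to Ab: 11 semitones over an octave = diminished.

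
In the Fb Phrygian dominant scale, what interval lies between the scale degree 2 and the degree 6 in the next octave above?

perfect twelfth

Spelling the Fb Phrygian dominant scale: Fb Gbb Ab Bbb Cb Dbb Ebb.
Scale degree 2 = Gbb; 6th degree (up an octave) = Dbb.
Gbb up to Dbb spans 12 letter names and 19 semitones — a perfect twelfth.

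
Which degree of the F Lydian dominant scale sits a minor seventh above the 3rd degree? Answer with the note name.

The scale is F G A B C D Eb.
The 3rd degree is A; a minor seventh above that is G — scale degree 2.

G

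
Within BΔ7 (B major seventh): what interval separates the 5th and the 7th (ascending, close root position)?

major third

BM7 is spelled B, D#, F#, A#.
That puts F# below A#.
Counting 3 letters and 4 half steps from F# gives a major third.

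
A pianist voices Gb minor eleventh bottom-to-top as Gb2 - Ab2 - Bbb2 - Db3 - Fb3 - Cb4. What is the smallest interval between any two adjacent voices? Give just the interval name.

Adjacent intervals: Gb2→Ab2 = major second; Ab2→Bbb2 = minor second; Bbb2→Db3 = major third; Db3→Fb3 = minor third; Fb3→Cb4 = perfect fifth.
The smallest is Ab2 to Bbb2, a minor second (1 semitone).

m2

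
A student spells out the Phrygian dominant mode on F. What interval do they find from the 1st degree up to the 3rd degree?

major third

The scale runs F Gb A Bb C Db Eb.
1st degree = F; 3rd degree = A.
F up to A spans 3 letter names and 4 semitones — a major third.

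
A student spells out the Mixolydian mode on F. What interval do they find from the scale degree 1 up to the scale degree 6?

F mixolydian: F G A Bb C D Eb.
So we need the interval from F up to D.
From F to D is 9 semitones, exactly the major sixth.

major sixth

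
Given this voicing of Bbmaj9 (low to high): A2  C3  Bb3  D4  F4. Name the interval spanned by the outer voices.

The outer voices are A2 and F4.
13 letter names make it a thirteenth; at 20 semitones (a half step narrower than major) the quality is minor.

minor 13th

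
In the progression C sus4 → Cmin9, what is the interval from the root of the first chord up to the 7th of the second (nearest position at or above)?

minor seventh

The root of C sus4 is C; the 7th of Cmin9 is B♭.
7 letter names make it a seventh; at 10 semitones (a half step narrower than major) the quality is minor.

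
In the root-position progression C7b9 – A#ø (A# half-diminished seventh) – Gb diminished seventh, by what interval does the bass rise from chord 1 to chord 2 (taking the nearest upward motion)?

The roots are C and A#.
From C to A#: 10 semitones over a sixth = augmented.

augmented sixth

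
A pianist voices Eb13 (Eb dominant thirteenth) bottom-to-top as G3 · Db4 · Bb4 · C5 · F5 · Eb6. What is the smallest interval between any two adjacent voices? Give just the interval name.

major second

Adjacent intervals: G3→Db4 = diminished fifth; Db4→Bb4 = major sixth; Bb4→C5 = major second; C5→F5 = perfect fourth; F5→Eb6 = minor seventh.
The smallest is Bb4 to C5, a major second (2 semitones).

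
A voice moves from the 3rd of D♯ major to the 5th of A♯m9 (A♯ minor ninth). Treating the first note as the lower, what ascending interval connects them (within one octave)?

The 3rd of D♯ major is F𝄪; the 5th of A♯m9 (A♯ minor ninth) is E♯.
From F𝄪 to E♯: 10 semitones over a seventh = minor.

minor seventh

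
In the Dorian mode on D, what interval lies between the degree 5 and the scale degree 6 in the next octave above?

The scale runs D E F G A B C.
The degree 5 is A and the scale degree 6 (up an octave) is B.
From A to B is 14 semitones, exactly the major ninth.

major ninth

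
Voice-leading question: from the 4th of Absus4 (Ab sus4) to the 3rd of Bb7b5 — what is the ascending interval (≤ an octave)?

Absus4 (Ab sus4) has Db as its 4th, and Bb7b5 has D as its 3rd.
1 letter names make it a unison; at 1 semitone (a half step wider than perfect) the quality is augmented.

A1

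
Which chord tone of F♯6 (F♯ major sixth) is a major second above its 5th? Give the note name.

D#

F♯6 (F♯ major sixth) is spelled F♯-A♯-C♯-D♯.
The 5th is C♯. A major second above C♯ is D♯.
D♯ is the chord's 6th.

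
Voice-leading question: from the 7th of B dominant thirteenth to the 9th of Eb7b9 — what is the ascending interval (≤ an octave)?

The 7th of B dominant thirteenth is A; the 9th of Eb7b9 is Fb.
From A to Fb: 7 semitones over a sixth = diminished.

diminished sixth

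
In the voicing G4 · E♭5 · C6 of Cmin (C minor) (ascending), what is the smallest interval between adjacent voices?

minor sixth

Adjacent intervals: G4→E♭5 = minor sixth; E♭5→C6 = major sixth.
The smallest is G4 to E♭5, a minor sixth (8 semitones).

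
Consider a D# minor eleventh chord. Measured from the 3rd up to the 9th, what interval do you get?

The chord tones of D#m11 are D#, F#, A#, C#, E#, G#.
The 3rd is F# and the 9th is E#.
From F# to E# is 11 semitones, exactly the major seventh.

major seventh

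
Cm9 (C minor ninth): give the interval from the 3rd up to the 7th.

The chord tones of Cmin9 (C minor ninth) are C, Eb, G, Bb, D.
3rd = Eb; 7th = Bb.
Eb up to Bb spans 5 letter names and 7 semitones — a perfect fifth.

perfect fifth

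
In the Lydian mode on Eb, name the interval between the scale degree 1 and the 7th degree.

The scale runs Eb F G A Bb C D.
The scale degree 1 is Eb and the 7th degree is D.
Counting 7 letters and 11 half steps from Eb gives a major seventh.

major seventh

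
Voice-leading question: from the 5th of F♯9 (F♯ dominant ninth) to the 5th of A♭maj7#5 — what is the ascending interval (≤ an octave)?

m3

F♯9 (F♯ dominant ninth) has C♯ as its 5th, and A♭maj7#5 has E as its 5th.
C♯ up to E is 3 semitones, a half step narrower than a major third, so the interval is minor.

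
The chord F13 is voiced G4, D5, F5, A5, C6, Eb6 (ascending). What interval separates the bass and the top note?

The outer voices are G4 and Eb6.
From G to Eb: 20 semitones over a thirteenth = minor.

m13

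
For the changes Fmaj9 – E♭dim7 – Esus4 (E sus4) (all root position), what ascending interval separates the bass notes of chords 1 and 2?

m7

The roots are F and E♭.
7 letter names make it a seventh; at 10 semitones (a half step narrower than major) the quality is minor.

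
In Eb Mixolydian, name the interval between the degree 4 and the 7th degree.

Eb mixolydian: Eb F G Ab Bb C Db.
The degree 4 is Ab and the 7th scale degree is Db.
From Ab to Db is 5 semitones, exactly the perfect fourth.

perfect fourth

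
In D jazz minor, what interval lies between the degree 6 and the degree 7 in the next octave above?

Spelling D jazz minor: D E F G A B C♯.
So we need the interval from B up to C♯.
Counting 9 letters and 14 half steps from B gives a major ninth.

M9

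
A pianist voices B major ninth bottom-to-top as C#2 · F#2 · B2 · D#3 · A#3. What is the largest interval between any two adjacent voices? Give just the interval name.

Adjacent intervals: C#2→F#2 = perfect fourth; F#2→B2 = perfect fourth; B2→D#3 = major third; D#3→A#3 = perfect fifth.
The largest is D#3 to A#3, a perfect fifth (7 semitones).

perfect fifth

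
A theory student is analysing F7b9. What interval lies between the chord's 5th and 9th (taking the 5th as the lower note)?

The chord tones of F7b9 are F A C Eb Gb.
That puts C below Gb.
From C to Gb: 6 semitones over a fifth = diminished.

diminished 5th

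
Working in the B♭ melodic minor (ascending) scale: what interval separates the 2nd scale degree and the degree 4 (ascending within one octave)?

minor third

Spelling the B♭ melodic minor (ascending) scale: B♭ C D♭ E♭ F G A.
That puts C below E♭.
3 letter names make it a third; at 3 semitones (a half step narrower than major) the quality is minor.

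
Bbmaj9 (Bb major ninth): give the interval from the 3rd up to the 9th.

minor seventh

Bbmaj9 (Bb major ninth): Bb-D-F-A-C.
That puts D below C.
From D to C: 10 semitones over a seventh = minor.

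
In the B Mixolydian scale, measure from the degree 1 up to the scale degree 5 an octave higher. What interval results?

Spelling the B Mixolydian scale: B C# D# E F# G# A.
Degree 1 = B; degree 5 (up an octave) = F#.
B up to F# spans 12 letter names and 19 semitones — a perfect twelfth.

perfect twelfth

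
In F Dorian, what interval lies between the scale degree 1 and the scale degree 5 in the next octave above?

perfect twelfth

F dorian: F G A♭ B♭ C D E♭.
So we need the interval from F up to C.
Counting 12 letters and 19 half steps from F gives a perfect twelfth.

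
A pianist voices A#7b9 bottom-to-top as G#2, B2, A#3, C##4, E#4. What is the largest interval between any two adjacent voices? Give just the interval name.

M7

Adjacent intervals: G#2→B2 = minor third; B2→A#3 = major seventh; A#3→C##4 = major third; C##4→E#4 = minor third.
The largest is B2 to A#3, a major seventh (11 semitones).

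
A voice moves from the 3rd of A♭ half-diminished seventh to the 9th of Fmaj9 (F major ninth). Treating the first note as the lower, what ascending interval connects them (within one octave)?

A5

The 3rd of A♭ half-diminished seventh is C♭; the 9th of Fmaj9 (F major ninth) is G.
C♭ up to G is 8 semitones, a half step wider than a perfect fifth, so the interval is augmented.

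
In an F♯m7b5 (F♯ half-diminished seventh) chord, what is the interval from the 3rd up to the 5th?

The chord tones of F♯ half-diminished seventh are F♯ A C E.
That puts A below C.
From A to C: 3 semitones over a third = minor.

minor third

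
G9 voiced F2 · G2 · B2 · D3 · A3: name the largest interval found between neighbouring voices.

Adjacent intervals: F2→G2 = major second; G2→B2 = major third; B2→D3 = minor third; D3→A3 = perfect fifth.
The largest is D3 to A3, a perfect fifth (7 semitones).

perfect fifth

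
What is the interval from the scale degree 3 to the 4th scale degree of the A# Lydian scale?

major second

Spelling the A# Lydian scale: A# B# C## D## E# F## G##.
Scale degree 3 = C##; 4th scale degree = D##.
C## up to D## spans 2 letter names and 2 semitones — a major second.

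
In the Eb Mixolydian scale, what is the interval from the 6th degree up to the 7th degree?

minor second

Eb mixolydian: Eb F G Ab Bb C Db.
So we need the interval from C up to Db.
2 letter names make it a second; at 1 semitone (a half step narrower than major) the quality is minor.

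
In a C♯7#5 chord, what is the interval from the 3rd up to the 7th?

Spelling the chord: C♯-E♯-G𝄪-B.
That puts E♯ below B.
5 letter names make it a fifth; at 6 semitones (a half step narrower than perfect) the quality is diminished.

diminished fifth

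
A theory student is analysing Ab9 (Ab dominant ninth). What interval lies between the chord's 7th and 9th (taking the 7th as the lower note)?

Ab9 (Ab dominant ninth): Ab–C–Eb–Gb–Bb.
So we need the interval from Gb up to Bb.
Counting 3 letters and 4 half steps from Gb gives a major third.

major third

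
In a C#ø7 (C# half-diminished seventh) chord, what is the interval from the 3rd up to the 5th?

C#ø is spelled C# E G B.
So we need the interval from E up to G.
From E to G: 3 semitones over a third = minor.

m3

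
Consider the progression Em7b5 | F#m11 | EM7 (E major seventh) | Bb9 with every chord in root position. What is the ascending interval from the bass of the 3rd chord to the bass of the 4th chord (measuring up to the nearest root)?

The roots are E and Bb.
E up to Bb is 6 semitones, a half step narrower than a perfect fifth, so the interval is diminished.

diminished fifth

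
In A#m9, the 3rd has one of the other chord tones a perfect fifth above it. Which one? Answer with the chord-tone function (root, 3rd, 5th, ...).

7th

A# minor ninth is spelled A#–C#–E#–G#–B#.
The 3rd is C#. A perfect fifth above C# is G#.
G# is the chord's 7th.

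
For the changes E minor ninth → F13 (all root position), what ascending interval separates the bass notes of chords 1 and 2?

The roots are E and F.
E up to F is 1 semitone, a half step narrower than a major second, so the interval is minor.

minor 2nd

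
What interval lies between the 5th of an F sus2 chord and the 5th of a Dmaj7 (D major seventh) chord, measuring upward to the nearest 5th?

major sixth

F sus2 has C as its 5th, and Dmaj7 (D major seventh) has A as its 5th.
C up to A spans 6 letter names and 9 semitones — a major sixth.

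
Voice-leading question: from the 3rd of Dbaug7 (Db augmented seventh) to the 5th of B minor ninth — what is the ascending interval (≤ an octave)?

Dbaug7 (Db augmented seventh) has F as its 3rd, and B minor ninth has F# as its 5th.
1 letter names make it a unison; at 1 semitone (a half step wider than perfect) the quality is augmented.

augmented unison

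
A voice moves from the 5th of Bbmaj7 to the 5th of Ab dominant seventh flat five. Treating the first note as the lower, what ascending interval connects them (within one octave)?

The 5th of Bbmaj7 is F; the 5th of Ab dominant seventh flat five is Ebb.
From F to Ebb: 9 semitones over a seventh = diminished.

diminished 7th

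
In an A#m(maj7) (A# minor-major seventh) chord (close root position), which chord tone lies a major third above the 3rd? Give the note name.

A#m(maj7) is spelled A#–C#–E#–G##.
The 3rd is C#. A major third above C# is E#.
E# is the chord's 5th.

E#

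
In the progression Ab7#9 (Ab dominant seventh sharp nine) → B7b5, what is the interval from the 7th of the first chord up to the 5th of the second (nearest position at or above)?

major seventh

The 7th of Ab7#9 (Ab dominant seventh sharp nine) is Gb; the 5th of B7b5 is F.
From Gb to F is 11 semitones, exactly the major seventh.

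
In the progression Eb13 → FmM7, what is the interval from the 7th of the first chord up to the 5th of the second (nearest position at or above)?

Eb13 has Db as its 7th, and FmM7 has C as its 5th.
Db up to C spans 7 letter names and 11 semitones — a major seventh.

major seventh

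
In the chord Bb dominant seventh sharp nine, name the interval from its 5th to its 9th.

Bb7#9 is spelled Bb, D, F, Ab, C#.
So we need the interval from F up to C#.
F up to C# is 8 semitones, a half step wider than a perfect fifth, so the interval is augmented.

augmented fifth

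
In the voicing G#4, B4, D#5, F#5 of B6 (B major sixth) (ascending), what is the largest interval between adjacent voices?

major 3rd

Adjacent intervals: G#4→B4 = minor third; B4→D#5 = major third; D#5→F#5 = minor third.
The largest is B4 to D#5, a major third (4 semitones).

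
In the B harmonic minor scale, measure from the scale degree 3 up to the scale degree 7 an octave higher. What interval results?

B harmonic minor: B C♯ D E F♯ G A♯.
That puts D below A♯.
D up to A♯ is 20 semitones, a half step wider than a perfect twelfth, so the interval is augmented.

augmented twelfth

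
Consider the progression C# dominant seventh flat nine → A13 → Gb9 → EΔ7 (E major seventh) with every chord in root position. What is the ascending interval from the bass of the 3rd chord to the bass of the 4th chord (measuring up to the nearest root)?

The roots are Gb and E.
6 letter names make it a sixth; at 10 semitones (a half step wider than major) the quality is augmented.

augmented sixth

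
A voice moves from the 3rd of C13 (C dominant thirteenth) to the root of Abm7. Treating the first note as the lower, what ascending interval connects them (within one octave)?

C13 (C dominant thirteenth) has E as its 3rd, and Abm7 has Ab as its root.
E up to Ab is 4 semitones, a half step narrower than a perfect fourth, so the interval is diminished.

diminished 4th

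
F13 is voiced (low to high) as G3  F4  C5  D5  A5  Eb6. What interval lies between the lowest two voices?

Those voices are G3 and F4.
7 letter names make it a seventh; at 10 semitones (a half step narrower than major) the quality is minor.

minor 7th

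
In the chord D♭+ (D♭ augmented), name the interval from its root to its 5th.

D♭+ is spelled D♭, F, A.
So we need the interval from D♭ up to A.
5 letter names make it a fifth; at 8 semitones (a half step wider than perfect) the quality is augmented.

augmented fifth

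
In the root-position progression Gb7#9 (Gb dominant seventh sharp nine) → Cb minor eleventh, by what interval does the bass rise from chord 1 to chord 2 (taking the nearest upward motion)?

The roots are Gb and Cb.
Gb up to Cb spans 4 letter names and 5 semitones — a perfect fourth.

perfect 4th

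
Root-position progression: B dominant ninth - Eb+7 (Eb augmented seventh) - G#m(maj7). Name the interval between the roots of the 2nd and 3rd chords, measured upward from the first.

The roots are Eb and G#.
3 letter names make it a third; at 5 semitones (a half step wider than major) the quality is augmented.

A3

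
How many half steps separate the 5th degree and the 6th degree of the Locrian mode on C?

2

The scale is C Db Eb F Gb Ab Bb.
Gb up to Ab is a major second — 2 semitones.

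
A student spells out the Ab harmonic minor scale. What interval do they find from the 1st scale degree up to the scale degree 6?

minor sixth

Spelling the Ab harmonic minor scale: Ab Bb Cb Db Eb Fb G.
1st scale degree = Ab; scale degree 6 = Fb.
From Ab to Fb: 8 semitones over a sixth = minor.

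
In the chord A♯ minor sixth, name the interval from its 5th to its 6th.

A♯ minor sixth is spelled A♯–C♯–E♯–F𝄪.
The 5th is E♯ and the 6th is F𝄪.
From E♯ to F𝄪 is 2 semitones, exactly the major second.

major 2nd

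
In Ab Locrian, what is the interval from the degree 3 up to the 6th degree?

perfect fourth

Ab locrian: Ab Bbb Cb Db Ebb Fb Gb.
So we need the interval from Cb up to Fb.
Cb up to Fb spans 4 letter names and 5 semitones — a perfect fourth.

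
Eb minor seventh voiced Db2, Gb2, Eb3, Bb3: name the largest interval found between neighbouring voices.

major sixth

Adjacent intervals: Db2→Gb2 = perfect fourth; Gb2→Eb3 = major sixth; Eb3→Bb3 = perfect fifth.
The largest is Gb2 to Eb3, a major sixth (9 semitones).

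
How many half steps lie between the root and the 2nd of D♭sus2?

2

D♭sus2 (D♭ sus2) is spelled D♭-E♭-A♭.
D♭ to E♭ is a major second: 2 semitones.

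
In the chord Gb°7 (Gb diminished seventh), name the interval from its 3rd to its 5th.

minor 3rd

Gb°7: Gb-Bbb-Dbb-Fbb.
The 3rd is Bbb and the 5th is Dbb.
From Bbb to Dbb: 3 semitones over a third = minor.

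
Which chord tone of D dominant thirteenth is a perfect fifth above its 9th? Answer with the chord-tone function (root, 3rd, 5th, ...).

13th

D13 (D dominant thirteenth): D-F#-A-C-E-B.
The 9th is E. A perfect fifth above E is B.
B is the chord's 13th.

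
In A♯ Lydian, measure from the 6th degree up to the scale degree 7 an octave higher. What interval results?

A♯ lydian: A♯ B♯ C𝄪 D𝄪 E♯ F𝄪 G𝄪.
6th degree = F𝄪; scale degree 7 (up an octave) = G𝄪.
Counting 9 letters and 14 half steps from F𝄪 gives a major ninth.

major ninth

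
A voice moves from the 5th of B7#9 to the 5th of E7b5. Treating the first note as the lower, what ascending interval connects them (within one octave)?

B7#9 has F# as its 5th, and E7b5 has Bb as its 5th.
4 letter names make it a fourth; at 4 semitones (a half step narrower than perfect) the quality is diminished.

diminished 4th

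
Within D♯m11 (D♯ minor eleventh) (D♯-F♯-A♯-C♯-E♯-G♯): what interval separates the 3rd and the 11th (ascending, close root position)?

major ninth

3rd = F♯; 11th = G♯.
From F♯ to G♯ is 14 semitones, exactly the major ninth.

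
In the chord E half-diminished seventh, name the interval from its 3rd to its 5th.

Spelling the chord: E G Bb D.
So we need the interval from G up to Bb.
G up to Bb is 3 semitones, a half step narrower than a major third, so the interval is minor.

minor third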